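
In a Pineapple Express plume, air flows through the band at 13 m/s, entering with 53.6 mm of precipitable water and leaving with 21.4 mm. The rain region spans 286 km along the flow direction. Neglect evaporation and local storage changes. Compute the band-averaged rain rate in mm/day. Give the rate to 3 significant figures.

R ≈ 126 mm/day

Column moisture flux per unit crosswind length is F = V × PW.
Inflow: F_in = 13 × 53.6 = 696.8 mm·m/s
Outflow: F_out = 13 × 21.4 = 278.2 mm·m/s
Steady-state rate R = (F_in − F_out)/L = (696.8 − 278.2) / 286000 m = 1.464e-03 mm/s.
R = 1.464e-03 × 3600 × 24 = 126 mm/day.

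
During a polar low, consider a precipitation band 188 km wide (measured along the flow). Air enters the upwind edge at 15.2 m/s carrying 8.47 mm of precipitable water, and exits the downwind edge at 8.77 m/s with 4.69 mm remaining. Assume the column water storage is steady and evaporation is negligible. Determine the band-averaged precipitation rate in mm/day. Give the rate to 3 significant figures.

R ≈ 40.3 mm/day

Column moisture flux per unit crosswind length is F = V × PW.
Inflow: F_in = 15.2 × 8.47 = 128.744 mm·m/s
Outflow: F_out = 8.77 × 4.69 = 41.1313 mm·m/s
Steady-state rate R = (F_in − F_out)/L = (128.744 − 41.1313) / 188000 m = 4.660e-04 mm/s.
R = 4.660e-04 × 3600 × 24 = 40.3 mm/day.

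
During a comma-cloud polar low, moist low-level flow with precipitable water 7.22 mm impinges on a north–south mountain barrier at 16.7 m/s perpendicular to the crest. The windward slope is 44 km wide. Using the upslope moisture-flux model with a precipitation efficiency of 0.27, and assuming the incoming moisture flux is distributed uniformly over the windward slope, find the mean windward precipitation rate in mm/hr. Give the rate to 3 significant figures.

R ≈ 2.66 mm/hr

Incoming column moisture flux per unit ridge length: F = V × PW = 16.7 × 7.22 = 120.574 mm·m/s.
Spread over the 44 km slope with efficiency ε = 0.27: R = ε·F/W = 0.27 × 120.574 / 44000 m = 7.399e-04 mm/s.
R = 7.399e-04 × 3600 = 2.66 mm/hr.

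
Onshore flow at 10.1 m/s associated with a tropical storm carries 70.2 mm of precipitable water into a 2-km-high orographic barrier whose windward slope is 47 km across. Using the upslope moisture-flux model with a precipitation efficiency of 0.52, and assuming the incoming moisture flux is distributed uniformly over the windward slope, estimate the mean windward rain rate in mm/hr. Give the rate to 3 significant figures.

Incoming column moisture flux per unit ridge length: F = V × PW = 10.1 × 70.2 = 709.02 mm·m/s.
Spread over the 47 km slope with efficiency ε = 0.52: R = ε·F/W = 0.52 × 709.02 / 47000 m = 7.844e-03 mm/s.
R = 7.844e-03 × 3600 = 28.2 mm/hr.

R ≈ 28.2 mm/hr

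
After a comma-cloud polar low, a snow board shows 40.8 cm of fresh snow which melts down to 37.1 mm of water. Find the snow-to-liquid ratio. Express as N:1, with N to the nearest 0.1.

Ratio = snow depth / SWE = 408 mm / 37.1 mm = 11.0, i.e. 11.0:1.

ratio ≈ 11.0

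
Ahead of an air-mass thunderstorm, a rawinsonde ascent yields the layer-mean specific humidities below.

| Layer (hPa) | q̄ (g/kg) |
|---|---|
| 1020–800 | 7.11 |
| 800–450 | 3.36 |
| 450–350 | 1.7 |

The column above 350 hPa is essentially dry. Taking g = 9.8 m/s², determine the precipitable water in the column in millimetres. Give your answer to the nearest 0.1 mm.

Precipitable water is the column-integrated vapour mass per unit area: PW = (1/g) Σ q̄ Δp, with q in kg/kg and Δp in Pa (1 kg/m² of water = 1 mm).
Layer 1020–800 hPa: Δp = 220 hPa = 22000 Pa, q̄ = 0.00711 kg/kg → 0.00711 × 22000 / 9.8 = 15.96 mm
Layer 800–450 hPa: Δp = 350 hPa = 35000 Pa, q̄ = 0.00336 kg/kg → 0.00336 × 35000 / 9.8 = 12.00 mm
Layer 450–350 hPa: Δp = 100 hPa = 10000 Pa, q̄ = 0.0017 kg/kg → 0.0017 × 10000 / 9.8 = 1.73 mm
PW = 15.96 + 12.00 + 1.73 = 29.69 ≈ 29.7 mm.

PW ≈ 29.7 mm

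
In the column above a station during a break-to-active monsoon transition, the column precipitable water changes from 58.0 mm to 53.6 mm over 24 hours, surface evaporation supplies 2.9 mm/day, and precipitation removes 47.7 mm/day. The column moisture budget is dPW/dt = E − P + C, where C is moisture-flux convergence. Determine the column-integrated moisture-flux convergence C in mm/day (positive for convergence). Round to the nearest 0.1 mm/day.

C ≈ 40.4 mm/day

dPW/dt = (53.6 − 58.0) mm / (24/24 day) = -4.400 mm/day.
C = dPW/dt − E + P = (-4.400) − 2.9 + 47.7 = 40.4 mm/day.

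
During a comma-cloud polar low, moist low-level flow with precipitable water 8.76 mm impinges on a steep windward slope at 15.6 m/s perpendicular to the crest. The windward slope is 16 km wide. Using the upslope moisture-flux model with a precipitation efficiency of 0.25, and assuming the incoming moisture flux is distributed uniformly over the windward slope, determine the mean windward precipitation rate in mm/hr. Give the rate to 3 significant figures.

Incoming column moisture flux per unit ridge length: F = V × PW = 15.6 × 8.76 = 136.656 mm·m/s.
Spread over the 16 km slope with efficiency ε = 0.25: R = ε·F/W = 0.25 × 136.656 / 16000 m = 2.135e-03 mm/s.
R = 2.135e-03 × 3600 = 7.69 mm/hr.

R ≈ 7.69 mm/hr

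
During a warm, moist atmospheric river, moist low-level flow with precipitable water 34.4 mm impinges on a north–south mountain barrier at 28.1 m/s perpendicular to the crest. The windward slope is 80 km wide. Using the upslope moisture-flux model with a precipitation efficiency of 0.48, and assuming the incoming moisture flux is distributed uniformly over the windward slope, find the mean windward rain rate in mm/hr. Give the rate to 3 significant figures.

Incoming column moisture flux per unit ridge length: F = V × PW = 28.1 × 34.4 = 966.64 mm·m/s.
Spread over the 80 km slope with efficiency ε = 0.48: R = ε·F/W = 0.48 × 966.64 / 80000 m = 5.800e-03 mm/s.
R = 5.800e-03 × 3600 = 20.9 mm/hr.

R ≈ 20.9 mm/hr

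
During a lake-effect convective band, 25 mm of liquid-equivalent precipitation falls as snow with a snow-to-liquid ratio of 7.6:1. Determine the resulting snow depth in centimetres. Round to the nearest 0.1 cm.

Snow depth = liquid × ratio = 25 mm × 7.6 = 190 mm = 19.0 cm.

snow depth ≈ 19.0 cm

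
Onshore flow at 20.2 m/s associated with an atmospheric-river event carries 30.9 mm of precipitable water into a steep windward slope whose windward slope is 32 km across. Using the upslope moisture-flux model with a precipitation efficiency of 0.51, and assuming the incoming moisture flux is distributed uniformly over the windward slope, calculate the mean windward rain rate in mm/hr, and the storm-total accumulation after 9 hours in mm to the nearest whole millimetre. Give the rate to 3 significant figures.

Incoming column moisture flux per unit ridge length: F = V × PW = 20.2 × 30.9 = 624.18 mm·m/s.
Spread over the 32 km slope with efficiency ε = 0.51: R = ε·F/W = 0.51 × 624.18 / 32000 m = 9.948e-03 mm/s.
R = 9.948e-03 × 3600 = 35.8 mm/hr.
Over 9 h: total = 35.8 × 9 = 322.2 ≈ 322 mm.

R ≈ 35.8 mm/hr; total ≈ 322 mm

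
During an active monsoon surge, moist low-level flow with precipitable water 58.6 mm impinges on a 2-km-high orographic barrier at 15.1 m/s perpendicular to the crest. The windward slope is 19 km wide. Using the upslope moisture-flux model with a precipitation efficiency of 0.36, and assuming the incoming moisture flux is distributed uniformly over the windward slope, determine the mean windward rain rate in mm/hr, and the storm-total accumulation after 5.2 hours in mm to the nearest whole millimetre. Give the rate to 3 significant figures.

R ≈ 60.4 mm/hr; total ≈ 314 mm

Incoming column moisture flux per unit ridge length: F = V × PW = 15.1 × 58.6 = 884.86 mm·m/s.
Spread over the 19 km slope with efficiency ε = 0.36: R = ε·F/W = 0.36 × 884.86 / 19000 m = 1.677e-02 mm/s.
R = 1.677e-02 × 3600 = 60.4 mm/hr.
Over 5.2 h: total = 60.4 × 5.2 = 314.08 ≈ 314 mm.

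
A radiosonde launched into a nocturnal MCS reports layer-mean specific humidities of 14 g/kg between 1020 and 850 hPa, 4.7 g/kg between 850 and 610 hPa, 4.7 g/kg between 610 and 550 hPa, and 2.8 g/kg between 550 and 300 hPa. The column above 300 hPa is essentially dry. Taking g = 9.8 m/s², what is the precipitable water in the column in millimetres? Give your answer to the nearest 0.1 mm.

Precipitable water is the column-integrated vapour mass per unit area: PW = (1/g) Σ q̄ Δp, with q in kg/kg and Δp in Pa (1 kg/m² of water = 1 mm).
Layer 1020–850 hPa: Δp = 170 hPa = 17000 Pa, q̄ = 0.014 kg/kg → 0.014 × 17000 / 9.8 = 24.29 mm
Layer 850–610 hPa: Δp = 240 hPa = 24000 Pa, q̄ = 0.0047 kg/kg → 0.0047 × 24000 / 9.8 = 11.51 mm
Layer 610–550 hPa: Δp = 60 hPa = 6000 Pa, q̄ = 0.0047 kg/kg → 0.0047 × 6000 / 9.8 = 2.88 mm
Layer 550–300 hPa: Δp = 250 hPa = 25000 Pa, q̄ = 0.0028 kg/kg → 0.0028 × 25000 / 9.8 = 7.14 mm
PW = 24.29 + 11.51 + 2.88 + 7.14 = 45.82 ≈ 45.8 mm.

PW ≈ 45.8 mm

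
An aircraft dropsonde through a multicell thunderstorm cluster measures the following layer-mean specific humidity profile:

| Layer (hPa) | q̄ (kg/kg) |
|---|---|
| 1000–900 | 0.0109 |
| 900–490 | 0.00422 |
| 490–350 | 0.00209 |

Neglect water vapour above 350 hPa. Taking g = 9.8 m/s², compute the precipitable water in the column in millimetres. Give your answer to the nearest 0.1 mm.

PW ≈ 31.8 mm

Precipitable water is the column-integrated vapour mass per unit area: PW = (1/g) Σ q̄ Δp, with q in kg/kg and Δp in Pa (1 kg/m² of water = 1 mm).
Layer 1000–900 hPa: Δp = 100 hPa = 10000 Pa, q̄ = 0.0109 kg/kg → 0.0109 × 10000 / 9.8 = 11.12 mm
Layer 900–490 hPa: Δp = 410 hPa = 41000 Pa, q̄ = 0.00422 kg/kg → 0.00422 × 41000 / 9.8 = 17.66 mm
Layer 490–350 hPa: Δp = 140 hPa = 14000 Pa, q̄ = 0.00209 kg/kg → 0.00209 × 14000 / 9.8 = 2.99 mm
PW = 11.12 + 17.66 + 2.99 = 31.77 ≈ 31.8 mm.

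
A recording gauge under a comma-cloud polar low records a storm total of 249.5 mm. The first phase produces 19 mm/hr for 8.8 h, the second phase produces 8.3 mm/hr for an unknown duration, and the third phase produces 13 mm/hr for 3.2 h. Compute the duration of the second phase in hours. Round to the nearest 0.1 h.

duration ≈ 4.9 h

Known phases: 19 × 8.8 + 13 × 3.2 = 167.2 + 41.6 = 208.8 mm.
Remaining depth = 249.5 − 208.8 = 40.7 mm.
Duration = 40.7 / 8.3 = 4.9 h.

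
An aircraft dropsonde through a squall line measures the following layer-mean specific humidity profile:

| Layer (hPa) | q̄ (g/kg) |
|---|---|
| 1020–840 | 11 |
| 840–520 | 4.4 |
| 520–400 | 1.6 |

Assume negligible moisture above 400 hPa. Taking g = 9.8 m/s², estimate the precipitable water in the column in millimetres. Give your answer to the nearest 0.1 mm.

Precipitable water is the column-integrated vapour mass per unit area: PW = (1/g) Σ q̄ Δp, with q in kg/kg and Δp in Pa (1 kg/m² of water = 1 mm).
Layer 1020–840 hPa: Δp = 180 hPa = 18000 Pa, q̄ = 0.011 kg/kg → 0.011 × 18000 / 9.8 = 20.20 mm
Layer 840–520 hPa: Δp = 320 hPa = 32000 Pa, q̄ = 0.0044 kg/kg → 0.0044 × 32000 / 9.8 = 14.37 mm
Layer 520–400 hPa: Δp = 120 hPa = 12000 Pa, q̄ = 0.0016 kg/kg → 0.0016 × 12000 / 9.8 = 1.96 mm
PW = 20.20 + 14.37 + 1.96 = 36.53 ≈ 36.5 mm.

PW ≈ 36.5 mm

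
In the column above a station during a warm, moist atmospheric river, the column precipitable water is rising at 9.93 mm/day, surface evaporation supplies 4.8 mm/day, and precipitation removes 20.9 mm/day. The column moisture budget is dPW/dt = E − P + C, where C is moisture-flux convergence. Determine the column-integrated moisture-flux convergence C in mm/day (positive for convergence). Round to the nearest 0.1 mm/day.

dPW/dt = +9.93 mm/day.
C = dPW/dt − E + P = (+9.93) − 4.8 + 20.9 = 26.0 mm/day.

C ≈ 26.0 mm/day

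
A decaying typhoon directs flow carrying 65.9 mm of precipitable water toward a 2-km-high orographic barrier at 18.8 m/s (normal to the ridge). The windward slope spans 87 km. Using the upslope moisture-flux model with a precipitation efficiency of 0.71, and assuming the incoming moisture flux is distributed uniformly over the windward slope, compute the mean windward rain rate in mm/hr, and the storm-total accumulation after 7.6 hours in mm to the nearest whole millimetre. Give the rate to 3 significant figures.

R ≈ 36.4 mm/hr; total ≈ 277 mm

Incoming column moisture flux per unit ridge length: F = V × PW = 18.8 × 65.9 = 1238.92 mm·m/s.
Spread over the 87 km slope with efficiency ε = 0.71: R = ε·F/W = 0.71 × 1238.92 / 87000 m = 1.011e-02 mm/s.
R = 1.011e-02 × 3600 = 36.4 mm/hr.
Over 7.6 h: total = 36.4 × 7.6 = 276.64 ≈ 277 mm.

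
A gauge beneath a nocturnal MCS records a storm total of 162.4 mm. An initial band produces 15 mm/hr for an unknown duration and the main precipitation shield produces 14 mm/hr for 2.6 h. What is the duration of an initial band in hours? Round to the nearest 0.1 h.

Known phases: 14 × 2.6 = 36.4 mm.
Remaining depth = 162.4 − 36.4 = 126 mm.
Duration = 126 / 15 = 8.4 h.

duration ≈ 8.4 h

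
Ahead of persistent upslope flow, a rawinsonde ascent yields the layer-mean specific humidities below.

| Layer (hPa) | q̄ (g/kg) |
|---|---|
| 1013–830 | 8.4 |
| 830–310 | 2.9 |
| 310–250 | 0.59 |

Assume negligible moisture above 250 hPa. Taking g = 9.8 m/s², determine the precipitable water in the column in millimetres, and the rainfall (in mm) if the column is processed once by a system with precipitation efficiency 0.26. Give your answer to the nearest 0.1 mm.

Precipitable water is the column-integrated vapour mass per unit area: PW = (1/g) Σ q̄ Δp, with q in kg/kg and Δp in Pa (1 kg/m² of water = 1 mm).
Layer 1013–830 hPa: Δp = 183 hPa = 18300 Pa, q̄ = 0.0084 kg/kg → 0.0084 × 18300 / 9.8 = 15.69 mm
Layer 830–310 hPa: Δp = 520 hPa = 52000 Pa, q̄ = 0.0029 kg/kg → 0.0029 × 52000 / 9.8 = 15.39 mm
Layer 310–250 hPa: Δp = 60 hPa = 6000 Pa, q̄ = 0.00059 kg/kg → 0.00059 × 6000 / 9.8 = 0.36 mm
PW = 15.69 + 15.39 + 0.36 = 31.44 ≈ 31.4 mm.
Rainfall = ε × PW = 0.26 × 31.4 = 8.2 mm.

PW ≈ 31.4 mm; rainfall ≈ 8.2 mm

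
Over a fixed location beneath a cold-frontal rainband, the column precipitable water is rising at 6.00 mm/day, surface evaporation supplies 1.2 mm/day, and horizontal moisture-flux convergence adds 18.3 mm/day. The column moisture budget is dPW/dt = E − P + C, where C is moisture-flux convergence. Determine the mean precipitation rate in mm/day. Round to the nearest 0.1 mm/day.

P ≈ 13.5 mm/day

dPW/dt = +6.00 mm/day.
P = E + C − dPW/dt = 1.2 + (18.3) − (+6.00) = 13.5 mm/day.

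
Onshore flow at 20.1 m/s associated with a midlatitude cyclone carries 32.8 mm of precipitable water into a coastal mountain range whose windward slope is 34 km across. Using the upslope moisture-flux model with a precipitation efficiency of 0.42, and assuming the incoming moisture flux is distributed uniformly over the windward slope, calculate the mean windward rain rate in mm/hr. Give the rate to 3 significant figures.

Incoming column moisture flux per unit ridge length: F = V × PW = 20.1 × 32.8 = 659.28 mm·m/s.
Spread over the 34 km slope with efficiency ε = 0.42: R = ε·F/W = 0.42 × 659.28 / 34000 m = 8.144e-03 mm/s.
R = 8.144e-03 × 3600 = 29.3 mm/hr.

R ≈ 29.3 mm/hr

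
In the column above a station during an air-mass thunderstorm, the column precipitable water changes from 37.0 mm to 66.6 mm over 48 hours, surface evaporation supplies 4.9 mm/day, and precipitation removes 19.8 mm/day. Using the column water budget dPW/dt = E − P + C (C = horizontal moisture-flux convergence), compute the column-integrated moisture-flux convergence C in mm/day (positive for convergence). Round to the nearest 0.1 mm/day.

C ≈ 29.7 mm/day

dPW/dt = (66.6 − 37.0) mm / (48/24 day) = +14.800 mm/day.
C = dPW/dt − E + P = (+14.800) − 4.9 + 19.8 = 29.7 mm/day.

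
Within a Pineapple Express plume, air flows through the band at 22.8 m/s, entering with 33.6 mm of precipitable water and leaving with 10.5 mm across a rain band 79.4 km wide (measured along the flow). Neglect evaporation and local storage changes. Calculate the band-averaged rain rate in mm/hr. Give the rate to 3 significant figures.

Column moisture flux per unit crosswind length is F = V × PW.
Inflow: F_in = 22.8 × 33.6 = 766.08 mm·m/s
Outflow: F_out = 22.8 × 10.5 = 239.4 mm·m/s
Steady-state rate R = (F_in − F_out)/L = (766.08 − 239.4) / 79400 m = 6.633e-03 mm/s.
R = 6.633e-03 × 3600 = 23.9 mm/hr.

R ≈ 23.9 mm/hr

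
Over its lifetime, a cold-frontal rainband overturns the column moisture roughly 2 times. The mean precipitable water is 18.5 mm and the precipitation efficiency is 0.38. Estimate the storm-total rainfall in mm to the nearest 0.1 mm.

Each cycle deposits ε × PW = 0.38 × 18.5 = 7.03 mm.
Over 2 cycles: 2 × 7.03 = 14.1 mm.

rainfall ≈ 14.1 mm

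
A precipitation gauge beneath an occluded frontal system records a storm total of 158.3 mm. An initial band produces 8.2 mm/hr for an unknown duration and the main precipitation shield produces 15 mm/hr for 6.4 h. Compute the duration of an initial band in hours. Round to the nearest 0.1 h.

duration ≈ 7.6 h

Known phases: 15 × 6.4 = 96 mm.
Remaining depth = 158.3 − 96 = 62.3 mm.
Duration = 62.3 / 8.2 = 7.6 h.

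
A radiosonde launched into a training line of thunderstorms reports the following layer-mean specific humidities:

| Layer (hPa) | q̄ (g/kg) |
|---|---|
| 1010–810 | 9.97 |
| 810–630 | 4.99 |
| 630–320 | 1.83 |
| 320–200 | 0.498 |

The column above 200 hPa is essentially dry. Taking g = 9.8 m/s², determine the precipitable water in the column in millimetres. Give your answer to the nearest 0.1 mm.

PW ≈ 35.9 mm

Precipitable water is the column-integrated vapour mass per unit area: PW = (1/g) Σ q̄ Δp, with q in kg/kg and Δp in Pa (1 kg/m² of water = 1 mm).
Layer 1010–810 hPa: Δp = 200 hPa = 20000 Pa, q̄ = 0.00997 kg/kg → 0.00997 × 20000 / 9.8 = 20.35 mm
Layer 810–630 hPa: Δp = 180 hPa = 18000 Pa, q̄ = 0.00499 kg/kg → 0.00499 × 18000 / 9.8 = 9.17 mm
Layer 630–320 hPa: Δp = 310 hPa = 31000 Pa, q̄ = 0.00183 kg/kg → 0.00183 × 31000 / 9.8 = 5.79 mm
Layer 320–200 hPa: Δp = 120 hPa = 12000 Pa, q̄ = 0.000498 kg/kg → 0.000498 × 12000 / 9.8 = 0.61 mm
PW = 20.35 + 9.17 + 5.79 + 0.61 = 35.92 ≈ 35.9 mm.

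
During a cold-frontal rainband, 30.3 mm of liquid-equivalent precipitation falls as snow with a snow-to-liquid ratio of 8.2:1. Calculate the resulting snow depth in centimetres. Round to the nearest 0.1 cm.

snow depth ≈ 24.8 cm

Snow depth = liquid × ratio = 30.3 mm × 8.2 = 248.46 mm = 24.8 cm.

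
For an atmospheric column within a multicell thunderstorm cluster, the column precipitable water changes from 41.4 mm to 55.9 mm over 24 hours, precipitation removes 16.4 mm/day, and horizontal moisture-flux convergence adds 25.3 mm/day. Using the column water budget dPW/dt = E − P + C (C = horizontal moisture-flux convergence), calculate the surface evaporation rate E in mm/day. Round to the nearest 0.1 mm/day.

E ≈ 5.6 mm/day

dPW/dt = (55.9 − 41.4) mm / (24/24 day) = +14.500 mm/day.
E = dPW/dt + P − C = (+14.500) + 16.4 − (25.3) = 5.6 mm/day.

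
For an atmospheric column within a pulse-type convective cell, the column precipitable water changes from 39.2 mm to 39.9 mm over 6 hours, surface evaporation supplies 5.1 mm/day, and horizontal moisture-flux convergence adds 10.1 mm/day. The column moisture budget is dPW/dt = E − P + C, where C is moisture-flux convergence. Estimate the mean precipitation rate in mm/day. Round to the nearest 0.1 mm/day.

dPW/dt = (39.9 − 39.2) mm / (6/24 day) = +2.800 mm/day.
P = E + C − dPW/dt = 5.1 + (10.1) − (+2.800) = 12.4 mm/day.

P ≈ 12.4 mm/day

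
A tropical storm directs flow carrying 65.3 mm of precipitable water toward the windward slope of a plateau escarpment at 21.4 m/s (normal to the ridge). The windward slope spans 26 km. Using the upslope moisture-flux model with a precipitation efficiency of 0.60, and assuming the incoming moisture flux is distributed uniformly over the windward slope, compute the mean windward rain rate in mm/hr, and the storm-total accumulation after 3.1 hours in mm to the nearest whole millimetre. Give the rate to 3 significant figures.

Incoming column moisture flux per unit ridge length: F = V × PW = 21.4 × 65.3 = 1397.42 mm·m/s.
Spread over the 26 km slope with efficiency ε = 0.60: R = ε·F/W = 0.60 × 1397.42 / 26000 m = 3.225e-02 mm/s.
R = 3.225e-02 × 3600 = 116 mm/hr.
Over 3.1 h: total = 116 × 3.1 = 359.6 ≈ 360 mm.

R ≈ 116 mm/hr; total ≈ 360 mm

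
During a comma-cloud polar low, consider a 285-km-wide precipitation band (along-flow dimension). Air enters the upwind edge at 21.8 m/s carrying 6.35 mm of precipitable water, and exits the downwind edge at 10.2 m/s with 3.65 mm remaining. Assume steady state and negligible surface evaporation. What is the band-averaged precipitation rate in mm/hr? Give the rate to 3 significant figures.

Column moisture flux per unit crosswind length is F = V × PW.
Inflow: F_in = 21.8 × 6.35 = 138.43 mm·m/s
Outflow: F_out = 10.2 × 3.65 = 37.23 mm·m/s
Steady-state rate R = (F_in − F_out)/L = (138.43 − 37.23) / 285000 m = 3.551e-04 mm/s.
R = 3.551e-04 × 3600 = 1.28 mm/hr.

R ≈ 1.28 mm/hr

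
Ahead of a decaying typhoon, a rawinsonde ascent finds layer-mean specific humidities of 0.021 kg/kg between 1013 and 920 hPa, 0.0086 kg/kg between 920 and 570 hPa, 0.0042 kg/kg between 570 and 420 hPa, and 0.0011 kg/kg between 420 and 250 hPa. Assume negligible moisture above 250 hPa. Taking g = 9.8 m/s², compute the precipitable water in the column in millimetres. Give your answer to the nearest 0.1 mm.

PW ≈ 59.0 mm

Precipitable water is the column-integrated vapour mass per unit area: PW = (1/g) Σ q̄ Δp, with q in kg/kg and Δp in Pa (1 kg/m² of water = 1 mm).
Layer 1013–920 hPa: Δp = 93 hPa = 9300 Pa, q̄ = 0.021 kg/kg → 0.021 × 9300 / 9.8 = 19.93 mm
Layer 920–570 hPa: Δp = 350 hPa = 35000 Pa, q̄ = 0.0086 kg/kg → 0.0086 × 35000 / 9.8 = 30.71 mm
Layer 570–420 hPa: Δp = 150 hPa = 15000 Pa, q̄ = 0.0042 kg/kg → 0.0042 × 15000 / 9.8 = 6.43 mm
Layer 420–250 hPa: Δp = 170 hPa = 17000 Pa, q̄ = 0.0011 kg/kg → 0.0011 × 17000 / 9.8 = 1.91 mm
PW = 19.93 + 30.71 + 6.43 + 1.91 = 58.98 ≈ 59.0 mm.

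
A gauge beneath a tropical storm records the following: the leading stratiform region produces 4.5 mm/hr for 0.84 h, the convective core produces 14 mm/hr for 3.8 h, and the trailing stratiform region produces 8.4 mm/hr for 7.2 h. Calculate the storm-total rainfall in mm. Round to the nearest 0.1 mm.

total ≈ 117.5 mm

Total = Σ Rᵢ Δtᵢ = 4.5 × 0.84 + 14 × 3.8 + 8.4 × 7.2
      = 3.78 + 53.2 + 60.48 = 117.5 mm.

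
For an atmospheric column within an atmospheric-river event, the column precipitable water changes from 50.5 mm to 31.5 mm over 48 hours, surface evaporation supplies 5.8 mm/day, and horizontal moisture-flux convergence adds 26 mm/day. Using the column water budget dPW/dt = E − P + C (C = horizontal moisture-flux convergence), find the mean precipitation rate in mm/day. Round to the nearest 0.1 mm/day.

P ≈ 41.3 mm/day

dPW/dt = (31.5 − 50.5) mm / (48/24 day) = -9.500 mm/day.
P = E + C − dPW/dt = 5.8 + (26) − (-9.500) = 41.3 mm/day.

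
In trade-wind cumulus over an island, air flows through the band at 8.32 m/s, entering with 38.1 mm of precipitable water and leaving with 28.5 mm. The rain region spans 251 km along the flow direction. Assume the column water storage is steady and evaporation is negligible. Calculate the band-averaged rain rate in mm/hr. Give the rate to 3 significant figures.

R ≈ 1.15 mm/hr

Column moisture flux per unit crosswind length is F = V × PW.
Inflow: F_in = 8.32 × 38.1 = 316.992 mm·m/s
Outflow: F_out = 8.32 × 28.5 = 237.12 mm·m/s
Steady-state rate R = (F_in − F_out)/L = (316.992 − 237.12) / 251000 m = 3.182e-04 mm/s.
R = 3.182e-04 × 3600 = 1.15 mm/hr.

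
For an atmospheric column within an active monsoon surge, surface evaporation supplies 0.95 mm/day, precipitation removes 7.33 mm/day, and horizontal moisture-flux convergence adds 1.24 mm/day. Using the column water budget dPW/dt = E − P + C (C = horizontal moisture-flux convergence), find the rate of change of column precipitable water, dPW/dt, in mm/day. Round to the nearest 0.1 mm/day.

dPW/dt = E − P + C = 0.95 − 7.33 + (1.24) = -5.1 mm/day.

dPW/dt ≈ -5.1 mm/day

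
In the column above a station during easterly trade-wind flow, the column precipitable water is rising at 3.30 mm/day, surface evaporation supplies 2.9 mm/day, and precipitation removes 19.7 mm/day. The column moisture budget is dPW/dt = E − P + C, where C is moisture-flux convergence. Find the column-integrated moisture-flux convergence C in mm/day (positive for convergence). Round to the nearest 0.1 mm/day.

dPW/dt = +3.30 mm/day.
C = dPW/dt − E + P = (+3.30) − 2.9 + 19.7 = 20.1 mm/day.

C ≈ 20.1 mm/day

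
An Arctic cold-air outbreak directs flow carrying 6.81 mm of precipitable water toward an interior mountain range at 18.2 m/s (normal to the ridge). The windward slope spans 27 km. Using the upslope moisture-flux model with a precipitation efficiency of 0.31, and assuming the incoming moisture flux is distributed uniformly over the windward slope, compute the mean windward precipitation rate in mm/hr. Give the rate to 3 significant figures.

R ≈ 5.12 mm/hr

Incoming column moisture flux per unit ridge length: F = V × PW = 18.2 × 6.81 = 123.942 mm·m/s.
Spread over the 27 km slope with efficiency ε = 0.31: R = ε·F/W = 0.31 × 123.942 / 27000 m = 1.423e-03 mm/s.
R = 1.423e-03 × 3600 = 5.12 mm/hr.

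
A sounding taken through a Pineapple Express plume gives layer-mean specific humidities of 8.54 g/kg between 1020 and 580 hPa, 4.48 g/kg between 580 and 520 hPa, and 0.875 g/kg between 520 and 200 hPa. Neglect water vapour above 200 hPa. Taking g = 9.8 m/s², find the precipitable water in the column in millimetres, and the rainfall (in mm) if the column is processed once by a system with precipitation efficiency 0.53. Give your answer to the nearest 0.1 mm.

PW ≈ 43.9 mm; rainfall ≈ 23.3 mm

Precipitable water is the column-integrated vapour mass per unit area: PW = (1/g) Σ q̄ Δp, with q in kg/kg and Δp in Pa (1 kg/m² of water = 1 mm).
Layer 1020–580 hPa: Δp = 440 hPa = 44000 Pa, q̄ = 0.00854 kg/kg → 0.00854 × 44000 / 9.8 = 38.34 mm
Layer 580–520 hPa: Δp = 60 hPa = 6000 Pa, q̄ = 0.00448 kg/kg → 0.00448 × 6000 / 9.8 = 2.74 mm
Layer 520–200 hPa: Δp = 320 hPa = 32000 Pa, q̄ = 0.000875 kg/kg → 0.000875 × 32000 / 9.8 = 2.86 mm
PW = 38.34 + 2.74 + 2.86 = 43.94 ≈ 43.9 mm.
Rainfall = ε × PW = 0.53 × 43.9 = 23.3 mm.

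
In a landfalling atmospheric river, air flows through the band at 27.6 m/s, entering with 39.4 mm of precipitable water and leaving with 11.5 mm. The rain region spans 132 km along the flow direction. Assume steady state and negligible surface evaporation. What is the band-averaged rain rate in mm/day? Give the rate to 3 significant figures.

R ≈ 504 mm/day

Column moisture flux per unit crosswind length is F = V × PW.
Inflow: F_in = 27.6 × 39.4 = 1087.44 mm·m/s
Outflow: F_out = 27.6 × 11.5 = 317.4 mm·m/s
Steady-state rate R = (F_in − F_out)/L = (1087.44 − 317.4) / 132000 m = 5.834e-03 mm/s.
R = 5.834e-03 × 3600 × 24 = 504 mm/day.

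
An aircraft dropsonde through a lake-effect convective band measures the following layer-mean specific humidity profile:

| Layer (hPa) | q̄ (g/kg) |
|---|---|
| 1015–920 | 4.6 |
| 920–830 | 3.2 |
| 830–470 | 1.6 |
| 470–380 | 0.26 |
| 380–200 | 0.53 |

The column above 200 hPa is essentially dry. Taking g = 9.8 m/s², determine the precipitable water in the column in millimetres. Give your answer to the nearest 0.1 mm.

Precipitable water is the column-integrated vapour mass per unit area: PW = (1/g) Σ q̄ Δp, with q in kg/kg and Δp in Pa (1 kg/m² of water = 1 mm).
Layer 1015–920 hPa: Δp = 95 hPa = 9500 Pa, q̄ = 0.0046 kg/kg → 0.0046 × 9500 / 9.8 = 4.46 mm
Layer 920–830 hPa: Δp = 90 hPa = 9000 Pa, q̄ = 0.0032 kg/kg → 0.0032 × 9000 / 9.8 = 2.94 mm
Layer 830–470 hPa: Δp = 360 hPa = 36000 Pa, q̄ = 0.0016 kg/kg → 0.0016 × 36000 / 9.8 = 5.88 mm
Layer 470–380 hPa: Δp = 90 hPa = 9000 Pa, q̄ = 0.00026 kg/kg → 0.00026 × 9000 / 9.8 = 0.24 mm
Layer 380–200 hPa: Δp = 180 hPa = 18000 Pa, q̄ = 0.00053 kg/kg → 0.00053 × 18000 / 9.8 = 0.97 mm
PW = 4.46 + 2.94 + 5.88 + 0.24 + 0.97 = 14.49 ≈ 14.5 mm.

PW ≈ 14.5 mm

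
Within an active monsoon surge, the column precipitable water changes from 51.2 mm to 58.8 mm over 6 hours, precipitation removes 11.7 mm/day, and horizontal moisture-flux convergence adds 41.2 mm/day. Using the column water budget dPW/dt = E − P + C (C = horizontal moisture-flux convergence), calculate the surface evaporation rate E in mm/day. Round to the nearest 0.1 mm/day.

E ≈ 0.9 mm/day

dPW/dt = (58.8 − 51.2) mm / (6/24 day) = +30.400 mm/day.
E = dPW/dt + P − C = (+30.400) + 11.7 − (41.2) = 0.9 mm/day.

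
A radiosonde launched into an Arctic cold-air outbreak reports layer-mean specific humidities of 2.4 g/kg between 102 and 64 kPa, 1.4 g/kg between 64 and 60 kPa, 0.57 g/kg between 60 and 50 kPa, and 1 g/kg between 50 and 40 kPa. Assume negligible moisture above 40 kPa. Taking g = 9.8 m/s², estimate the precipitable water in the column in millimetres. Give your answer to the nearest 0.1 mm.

PW ≈ 11.5 mm

Precipitable water is the column-integrated vapour mass per unit area: PW = (1/g) Σ q̄ Δp, with q in kg/kg and Δp in Pa (1 kg/m² of water = 1 mm).
Layer 102–64 kPa: Δp = 380 hPa = 38000 Pa, q̄ = 0.0024 kg/kg → 0.0024 × 38000 / 9.8 = 9.31 mm
Layer 64–60 kPa: Δp = 40 hPa = 4000 Pa, q̄ = 0.0014 kg/kg → 0.0014 × 4000 / 9.8 = 0.57 mm
Layer 60–50 kPa: Δp = 100 hPa = 10000 Pa, q̄ = 0.00057 kg/kg → 0.00057 × 10000 / 9.8 = 0.58 mm
Layer 50–40 kPa: Δp = 100 hPa = 10000 Pa, q̄ = 0.001 kg/kg → 0.001 × 10000 / 9.8 = 1.02 mm
PW = 9.31 + 0.57 + 0.58 + 1.02 = 11.48 ≈ 11.5 mm.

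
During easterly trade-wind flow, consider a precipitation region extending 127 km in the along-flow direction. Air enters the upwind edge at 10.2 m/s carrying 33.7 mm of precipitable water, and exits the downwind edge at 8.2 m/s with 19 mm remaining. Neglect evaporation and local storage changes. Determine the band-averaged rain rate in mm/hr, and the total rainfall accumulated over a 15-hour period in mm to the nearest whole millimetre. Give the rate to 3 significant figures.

R ≈ 5.33 mm/hr; total ≈ 80 mm

Column moisture flux per unit crosswind length is F = V × PW.
Inflow: F_in = 10.2 × 33.7 = 343.74 mm·m/s
Outflow: F_out = 8.2 × 19 = 155.8 mm·m/s
Steady-state rate R = (F_in − F_out)/L = (343.74 − 155.8) / 127000 m = 1.480e-03 mm/s.
R = 1.480e-03 × 3600 = 5.33 mm/hr.
Over 15 h: total = 5.33 × 15 = 79.95 ≈ 80 mm.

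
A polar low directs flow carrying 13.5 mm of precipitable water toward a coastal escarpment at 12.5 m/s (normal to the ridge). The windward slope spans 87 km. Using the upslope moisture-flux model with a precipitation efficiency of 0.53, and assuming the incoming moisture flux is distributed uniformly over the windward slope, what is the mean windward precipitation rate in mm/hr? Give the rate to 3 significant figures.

R ≈ 3.70 mm/hr

Incoming column moisture flux per unit ridge length: F = V × PW = 12.5 × 13.5 = 168.75 mm·m/s.
Spread over the 87 km slope with efficiency ε = 0.53: R = ε·F/W = 0.53 × 168.75 / 87000 m = 1.028e-03 mm/s.
R = 1.028e-03 × 3600 = 3.70 mm/hr.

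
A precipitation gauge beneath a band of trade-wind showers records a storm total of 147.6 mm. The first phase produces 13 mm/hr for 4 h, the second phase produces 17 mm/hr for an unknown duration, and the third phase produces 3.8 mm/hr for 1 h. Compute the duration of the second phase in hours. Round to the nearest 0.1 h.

Known phases: 13 × 4 + 3.8 × 1 = 52 + 3.8 = 55.8 mm.
Remaining depth = 147.6 − 55.8 = 91.8 mm.
Duration = 91.8 / 17 = 5.4 h.

duration ≈ 5.4 h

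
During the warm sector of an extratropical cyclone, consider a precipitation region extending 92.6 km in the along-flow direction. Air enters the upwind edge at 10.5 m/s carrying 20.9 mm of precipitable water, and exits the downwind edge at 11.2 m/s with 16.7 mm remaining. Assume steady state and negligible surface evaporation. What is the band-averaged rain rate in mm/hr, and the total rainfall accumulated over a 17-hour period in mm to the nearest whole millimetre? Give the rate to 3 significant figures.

R ≈ 1.26 mm/hr; total ≈ 21 mm

Column moisture flux per unit crosswind length is F = V × PW.
Inflow: F_in = 10.5 × 20.9 = 219.45 mm·m/s
Outflow: F_out = 11.2 × 16.7 = 187.04 mm·m/s
Steady-state rate R = (F_in − F_out)/L = (219.45 − 187.04) / 92600 m = 3.500e-04 mm/s.
R = 3.500e-04 × 3600 = 1.26 mm/hr.
Over 17 h: total = 1.26 × 17 = 21.42 ≈ 21 mm.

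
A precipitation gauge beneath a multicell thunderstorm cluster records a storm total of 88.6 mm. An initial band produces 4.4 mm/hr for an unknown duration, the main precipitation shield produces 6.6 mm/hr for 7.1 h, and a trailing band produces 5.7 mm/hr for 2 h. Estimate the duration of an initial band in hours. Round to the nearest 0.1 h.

duration ≈ 6.9 h

Known phases: 6.6 × 7.1 + 5.7 × 2 = 46.86 + 11.4 = 58.26 mm.
Remaining depth = 88.6 − 58.26 = 30.34 mm.
Duration = 30.34 / 4.4 = 6.9 h.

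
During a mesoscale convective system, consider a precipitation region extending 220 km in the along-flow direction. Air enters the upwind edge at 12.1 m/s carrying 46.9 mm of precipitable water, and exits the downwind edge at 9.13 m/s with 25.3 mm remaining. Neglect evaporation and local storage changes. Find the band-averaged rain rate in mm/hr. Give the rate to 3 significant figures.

R ≈ 5.51 mm/hr

Column moisture flux per unit crosswind length is F = V × PW.
Inflow: F_in = 12.1 × 46.9 = 567.49 mm·m/s
Outflow: F_out = 9.13 × 25.3 = 230.989 mm·m/s
Steady-state rate R = (F_in − F_out)/L = (567.49 − 230.989) / 220000 m = 1.530e-03 mm/s.
R = 1.530e-03 × 3600 = 5.51 mm/hr.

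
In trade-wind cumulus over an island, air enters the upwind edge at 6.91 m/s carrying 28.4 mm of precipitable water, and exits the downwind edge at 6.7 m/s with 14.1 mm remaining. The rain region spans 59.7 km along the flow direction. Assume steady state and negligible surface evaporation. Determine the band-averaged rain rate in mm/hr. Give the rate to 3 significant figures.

R ≈ 6.14 mm/hr

Column moisture flux per unit crosswind length is F = V × PW.
Inflow: F_in = 6.91 × 28.4 = 196.244 mm·m/s
Outflow: F_out = 6.7 × 14.1 = 94.47 mm·m/s
Steady-state rate R = (F_in − F_out)/L = (196.244 − 94.47) / 59700 m = 1.705e-03 mm/s.
R = 1.705e-03 × 3600 = 6.14 mm/hr.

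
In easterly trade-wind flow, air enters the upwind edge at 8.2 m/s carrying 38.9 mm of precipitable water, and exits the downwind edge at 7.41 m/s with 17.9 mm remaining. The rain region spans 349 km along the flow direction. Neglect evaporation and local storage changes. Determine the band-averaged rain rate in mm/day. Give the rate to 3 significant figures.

Column moisture flux per unit crosswind length is F = V × PW.
Inflow: F_in = 8.2 × 38.9 = 318.98 mm·m/s
Outflow: F_out = 7.41 × 17.9 = 132.639 mm·m/s
Steady-state rate R = (F_in − F_out)/L = (318.98 − 132.639) / 349000 m = 5.339e-04 mm/s.
R = 5.339e-04 × 3600 × 24 = 46.1 mm/day.

R ≈ 46.1 mm/day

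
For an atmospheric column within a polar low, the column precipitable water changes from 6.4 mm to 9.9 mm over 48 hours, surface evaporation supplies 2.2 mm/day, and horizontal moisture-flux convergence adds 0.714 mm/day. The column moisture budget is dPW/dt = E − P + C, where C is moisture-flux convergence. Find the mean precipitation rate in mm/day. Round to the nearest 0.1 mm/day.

dPW/dt = (9.9 − 6.4) mm / (48/24 day) = +1.750 mm/day.
P = E + C − dPW/dt = 2.2 + (0.714) − (+1.750) = 1.2 mm/day.

P ≈ 1.2 mm/day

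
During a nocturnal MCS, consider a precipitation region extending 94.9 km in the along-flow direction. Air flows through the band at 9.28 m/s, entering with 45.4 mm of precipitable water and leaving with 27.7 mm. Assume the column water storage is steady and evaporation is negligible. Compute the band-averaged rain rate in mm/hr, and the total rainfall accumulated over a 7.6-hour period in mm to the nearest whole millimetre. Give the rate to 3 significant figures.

Column moisture flux per unit crosswind length is F = V × PW.
Inflow: F_in = 9.28 × 45.4 = 421.312 mm·m/s
Outflow: F_out = 9.28 × 27.7 = 257.056 mm·m/s
Steady-state rate R = (F_in − F_out)/L = (421.312 − 257.056) / 94900 m = 1.731e-03 mm/s.
R = 1.731e-03 × 3600 = 6.23 mm/hr.
Over 7.6 h: total = 6.23 × 7.6 = 47.348 ≈ 47 mm.

R ≈ 6.23 mm/hr; total ≈ 47 mm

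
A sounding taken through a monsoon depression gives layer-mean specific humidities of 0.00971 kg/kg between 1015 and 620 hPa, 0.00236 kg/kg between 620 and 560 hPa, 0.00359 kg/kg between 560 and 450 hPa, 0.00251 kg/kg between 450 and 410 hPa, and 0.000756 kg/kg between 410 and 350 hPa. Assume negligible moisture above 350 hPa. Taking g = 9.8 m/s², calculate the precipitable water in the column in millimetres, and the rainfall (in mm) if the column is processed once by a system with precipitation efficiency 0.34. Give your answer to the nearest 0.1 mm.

Precipitable water is the column-integrated vapour mass per unit area: PW = (1/g) Σ q̄ Δp, with q in kg/kg and Δp in Pa (1 kg/m² of water = 1 mm).
Layer 1015–620 hPa: Δp = 395 hPa = 39500 Pa, q̄ = 0.00971 kg/kg → 0.00971 × 39500 / 9.8 = 39.14 mm
Layer 620–560 hPa: Δp = 60 hPa = 6000 Pa, q̄ = 0.00236 kg/kg → 0.00236 × 6000 / 9.8 = 1.44 mm
Layer 560–450 hPa: Δp = 110 hPa = 11000 Pa, q̄ = 0.00359 kg/kg → 0.00359 × 11000 / 9.8 = 4.03 mm
Layer 450–410 hPa: Δp = 40 hPa = 4000 Pa, q̄ = 0.00251 kg/kg → 0.00251 × 4000 / 9.8 = 1.02 mm
Layer 410–350 hPa: Δp = 60 hPa = 6000 Pa, q̄ = 0.000756 kg/kg → 0.000756 × 6000 / 9.8 = 0.46 mm
PW = 39.14 + 1.44 + 4.03 + 1.02 + 0.46 = 46.09 ≈ 46.1 mm.
Rainfall = ε × PW = 0.34 × 46.1 = 15.7 mm.

PW ≈ 46.1 mm; rainfall ≈ 15.7 mm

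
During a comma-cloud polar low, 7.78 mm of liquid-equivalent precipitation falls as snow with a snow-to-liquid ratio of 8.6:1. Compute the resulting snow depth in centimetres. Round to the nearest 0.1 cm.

snow depth ≈ 6.7 cm

Snow depth = liquid × ratio = 7.78 mm × 8.6 = 66.908 mm = 6.7 cm.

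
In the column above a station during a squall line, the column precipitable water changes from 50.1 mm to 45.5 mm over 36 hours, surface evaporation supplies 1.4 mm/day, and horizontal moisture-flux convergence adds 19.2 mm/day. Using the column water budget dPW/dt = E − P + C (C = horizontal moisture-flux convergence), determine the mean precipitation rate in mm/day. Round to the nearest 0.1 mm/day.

dPW/dt = (45.5 − 50.1) mm / (36/24 day) = -3.067 mm/day.
P = E + C − dPW/dt = 1.4 + (19.2) − (-3.067) = 23.7 mm/day.

P ≈ 23.7 mm/day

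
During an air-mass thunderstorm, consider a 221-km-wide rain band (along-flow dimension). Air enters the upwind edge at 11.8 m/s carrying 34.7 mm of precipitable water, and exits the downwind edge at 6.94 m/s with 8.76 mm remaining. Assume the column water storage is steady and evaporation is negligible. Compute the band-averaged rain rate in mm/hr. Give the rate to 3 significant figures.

Column moisture flux per unit crosswind length is F = V × PW.
Inflow: F_in = 11.8 × 34.7 = 409.46 mm·m/s
Outflow: F_out = 6.94 × 8.76 = 60.7944 mm·m/s
Steady-state rate R = (F_in − F_out)/L = (409.46 − 60.7944) / 221000 m = 1.578e-03 mm/s.
R = 1.578e-03 × 3600 = 5.68 mm/hr.

R ≈ 5.68 mm/hr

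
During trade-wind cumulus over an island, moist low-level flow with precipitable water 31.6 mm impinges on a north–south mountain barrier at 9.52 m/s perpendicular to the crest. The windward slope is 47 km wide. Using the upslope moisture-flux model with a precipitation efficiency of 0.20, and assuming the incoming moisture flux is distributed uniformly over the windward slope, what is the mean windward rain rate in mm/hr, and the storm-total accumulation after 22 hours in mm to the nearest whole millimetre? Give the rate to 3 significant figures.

R ≈ 4.61 mm/hr; total ≈ 101 mm

Incoming column moisture flux per unit ridge length: F = V × PW = 9.52 × 31.6 = 300.832 mm·m/s.
Spread over the 47 km slope with efficiency ε = 0.20: R = ε·F/W = 0.20 × 300.832 / 47000 m = 1.280e-03 mm/s.
R = 1.280e-03 × 3600 = 4.61 mm/hr.
Over 22 h: total = 4.61 × 22 = 101.42 ≈ 101 mm.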